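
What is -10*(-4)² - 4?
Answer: -164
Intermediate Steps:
-10*(-4)² - 4 = -10*16 - 4 = -160 - 4 = -164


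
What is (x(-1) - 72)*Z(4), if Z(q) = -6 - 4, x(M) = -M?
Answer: 710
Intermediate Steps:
Z(q) = -10
(x(-1) - 72)*Z(4) = (-1*(-1) - 72)*(-10) = (1 - 72)*(-10) = -71*(-10) = 710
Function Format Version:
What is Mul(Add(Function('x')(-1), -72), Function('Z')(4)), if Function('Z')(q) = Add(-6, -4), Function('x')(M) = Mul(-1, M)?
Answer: 710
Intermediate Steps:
Function('Z')(q) = -10
Mul(Add(Function('x')(-1), -72), Function('Z')(4)) = Mul(Add(Mul(-1, -1), -72), -10) = Mul(Add(1, -72), -10) = Mul(-71, -10) = 710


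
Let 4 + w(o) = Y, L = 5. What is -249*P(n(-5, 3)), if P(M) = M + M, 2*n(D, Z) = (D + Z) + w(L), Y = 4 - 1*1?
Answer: 747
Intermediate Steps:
Y = 3 (Y = 4 - 1 = 3)
w(o) = -1 (w(o) = -4 + 3 = -1)
n(D, Z) = -½ + D/2 + Z/2 (n(D, Z) = ((D + Z) - 1)/2 = (-1 + D + Z)/2 = -½ + D/2 + Z/2)
P(M) = 2*M
-249*P(n(-5, 3)) = -498*(-½ + (½)*(-5) + (½)*3) = -498*(-½ - 5/2 + 3/2) = -498*(-3)/2 = -249*(-3) = 747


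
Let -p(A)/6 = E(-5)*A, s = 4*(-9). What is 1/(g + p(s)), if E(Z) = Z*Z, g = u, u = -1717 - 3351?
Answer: 1/332 ≈ 0.0030120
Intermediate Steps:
u = -5068
s = -36
g = -5068
E(Z) = Z²
p(A) = -150*A (p(A) = -6*(-5)²*A = -150*A)
1/(g + p(s)) = 1/(-5068 - 150*(-36)) = 1/(-5068 + 5400) = 1/332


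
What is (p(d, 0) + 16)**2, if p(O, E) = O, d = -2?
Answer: 196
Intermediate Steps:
(p(d, 0) + 16)**2 = (-2 + 16)**2 = 14**2 = 196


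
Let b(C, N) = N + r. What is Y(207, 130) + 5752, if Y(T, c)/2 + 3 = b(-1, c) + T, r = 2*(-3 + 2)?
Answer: 6416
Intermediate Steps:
r = -2 (r = 2*(-1) = -2)
b(C, N) = -2 + N (b(C, N) = N - 2 = -2 + N)
Y(T, c) = -10 + 2*T + 2*c (Y(T, c) = -6 + 2*((-2 + c) + T) = -6 + 2*(-2 + T + c) = -6 + (-4 + 2*T + 2*c) = -10 + 2*T + 2*c)
Y(207, 130) + 5752 = (-10 + 2*207 + 2*130) + 5752 = (-10 + 414 + 260) + 5752 = 664 + 5752 = 6416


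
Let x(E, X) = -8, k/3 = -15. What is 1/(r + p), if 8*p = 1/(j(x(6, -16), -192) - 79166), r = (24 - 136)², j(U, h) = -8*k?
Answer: 630448/7908339711 ≈ 7.9719e-5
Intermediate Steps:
k = -45 (k = 3*(-15) = -45)
j(U, h) = 360 (j(U, h) = -8*(-45) = 360)
r = 12544 (r = (-112)² = 12544)
p = -1/630448 (p = 1/(8*(360 - 79166)) = (⅛)/(-78806) = (⅛)*(-1/78806) = -1/630448 ≈ -1.5862e-6)
1/(r + p) = 1/(12544 - 1/630448) = 1/(7908339711/630448) = 630448/7908339711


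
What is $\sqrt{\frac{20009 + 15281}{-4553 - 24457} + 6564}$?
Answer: $\frac{\sqrt{55231080135}}{2901} \approx 81.011$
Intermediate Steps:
$\sqrt{\frac{20009 + 15281}{-4553 - 24457} + 6564} = \sqrt{\frac{35290}{-29010} + 6564} = \sqrt{35290 \left(- \frac{1}{29010}\right) + 6564} = \sqrt{- \frac{3529}{2901} + 6564} = \sqrt{\frac{19038635}{2901}} = \frac{\sqrt{55231080135}}{2901}$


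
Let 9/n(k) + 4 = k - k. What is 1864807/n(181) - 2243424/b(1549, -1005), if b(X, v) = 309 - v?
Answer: -545645356/657 ≈ -8.3051e+5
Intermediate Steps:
n(k) = -9/4 (n(k) = 9/(-4 + (k - k)) = 9/(-4 + 0) = 9/(-4) = 9*(-¼) = -9/4)
1864807/n(181) - 2243424/b(1549, -1005) = 1864807/(-9/4) - 2243424/(309 - 1*(-1005)) = 1864807*(-4/9) - 2243424/(309 + 1005) = -7459228/9 - 2243424/1314 = -7459228/9 - 2243424*1/1314 = -7459228/9 - 373904/219 = -545645356/657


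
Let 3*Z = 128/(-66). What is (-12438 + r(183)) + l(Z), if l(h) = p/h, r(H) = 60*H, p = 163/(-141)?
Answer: -4380285/3008 ≈ -1456.2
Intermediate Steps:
p = -163/141 (p = 163*(-1/141) = -163/141 ≈ -1.1560)
Z = -64/99 (Z = (128/(-66))/3 = (128*(-1/66))/3 = (1/3)*(-64/33) = -64/99 ≈ -0.64646)
l(h) = -163/(141*h)
(-12438 + r(183)) + l(Z) = (-12438 + 60*183) - 163/(141*(-64/99)) = (-12438 + 10980) - 163/141*(-99/64) = -1458 + 5379/3008 = -4380285/3008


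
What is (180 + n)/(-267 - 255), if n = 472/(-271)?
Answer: -24154/70731 ≈ -0.34149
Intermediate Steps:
n = -472/271 (n = 472*(-1/271) = -472/271 ≈ -1.7417)
(180 + n)/(-267 - 255) = (180 - 472/271)/(-267 - 255) = (48308/271)/(-522) = (48308/271)*(-1/522) = -24154/70731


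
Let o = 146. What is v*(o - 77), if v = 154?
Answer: 10626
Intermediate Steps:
v*(o - 77) = 154*(146 - 77) = 154*69 = 10626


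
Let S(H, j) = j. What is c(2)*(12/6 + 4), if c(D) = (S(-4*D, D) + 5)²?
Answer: 294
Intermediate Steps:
c(D) = (5 + D)² (c(D) = (D + 5)² = (5 + D)²)
c(2)*(12/6 + 4) = (5 + 2)²*(12/6 + 4) = 7²*(12*(⅙) + 4) = 49*(2 + 4) = 49*6 = 294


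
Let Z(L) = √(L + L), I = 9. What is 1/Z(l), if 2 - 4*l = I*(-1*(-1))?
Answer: -I*√14/7 ≈ -0.53452*I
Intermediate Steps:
l = -7/4 (l = ½ - 9*(-1*(-1))/4 = ½ - 9/4 = -7/4 ≈ -1.7500)
Z(L) = √2*√L (Z(L) = √(2*L) = √2*√L)
1/Z(l) = 1/(√2*√(-7/4)) = 1/(√2*(I*√7/2)) = 1/(I*√14/2) = -I*√14/7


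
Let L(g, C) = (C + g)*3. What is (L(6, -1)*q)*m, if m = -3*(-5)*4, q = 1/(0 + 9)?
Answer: 100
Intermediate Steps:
q = ⅑ (q = 1/9 = ⅑ ≈ 0.11111)
m = 60 (m = 15*4 = 60)
L(g, C) = 3*C + 3*g
(L(6, -1)*q)*m = ((3*(-1) + 3*6)*(⅑))*60 = ((-3 + 18)*(⅑))*60 = (15*(⅑))*60 = (5/3)*60 = 100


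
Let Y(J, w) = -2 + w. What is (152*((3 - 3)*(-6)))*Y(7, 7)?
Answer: 0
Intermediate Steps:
(152*((3 - 3)*(-6)))*Y(7, 7) = (152*((3 - 3)*(-6)))*(-2 + 7) = (152*(0*(-6)))*5 = (152*0)*5 = 0*5 = 0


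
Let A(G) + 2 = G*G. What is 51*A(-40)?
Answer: 81498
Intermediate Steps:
A(G) = -2 + G² (A(G) = -2 + G*G = -2 + G²)
51*A(-40) = 51*(-2 + (-40)²) = 51*(-2 + 1600) = 51*1598 = 81498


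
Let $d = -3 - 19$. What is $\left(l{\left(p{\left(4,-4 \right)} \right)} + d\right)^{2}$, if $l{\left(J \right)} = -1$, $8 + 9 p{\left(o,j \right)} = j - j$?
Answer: $529$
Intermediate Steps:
$d = -22$
$p{\left(o,j \right)} = - \frac{8}{9}$ ($p{\left(o,j \right)} = - \frac{8}{9} + \frac{j - j}{9} = - \frac{8}{9} + \frac{1}{9} \cdot 0 = - \frac{8}{9} + 0 = - \frac{8}{9}$)
$\left(l{\left(p{\left(4,-4 \right)} \right)} + d\right)^{2} = \left(-1 - 22\right)^{2} = \left(-23\right)^{2} = 529$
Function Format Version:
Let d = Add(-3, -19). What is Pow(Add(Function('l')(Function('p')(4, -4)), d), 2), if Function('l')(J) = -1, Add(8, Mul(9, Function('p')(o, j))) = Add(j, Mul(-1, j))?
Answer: 529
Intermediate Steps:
d = -22
Function('p')(o, j) = Rational(-8, 9) (Function('p')(o, j) = Add(Rational(-8, 9), Mul(Rational(1, 9), Add(j, Mul(-1, j)))) = Add(Rational(-8, 9), Mul(Rational(1, 9), 0)) = Add(Rational(-8, 9), 0) = Rational(-8, 9))
Pow(Add(Function('l')(Function('p')(4, -4)), d), 2) = Pow(Add(-1, -22), 2) = Pow(-23, 2) = 529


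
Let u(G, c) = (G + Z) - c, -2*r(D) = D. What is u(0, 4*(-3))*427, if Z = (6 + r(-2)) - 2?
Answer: 7259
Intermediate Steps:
r(D) = -D/2
Z = 5 (Z = (6 - 1/2*(-2)) - 2 = (6 + 1) - 2 = 7 - 2 = 5)
u(G, c) = 5 + G - c (u(G, c) = (G + 5) - c = (5 + G) - c = 5 + G - c)
u(0, 4*(-3))*427 = (5 + 0 - 4*(-3))*427 = (5 + 0 - 1*(-12))*427 = (5 + 0 + 12)*427 = 17*427 = 7259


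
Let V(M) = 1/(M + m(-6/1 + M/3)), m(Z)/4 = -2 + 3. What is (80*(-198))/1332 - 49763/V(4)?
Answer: -14730288/37 ≈ -3.9812e+5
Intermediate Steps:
m(Z) = 4 (m(Z) = 4*(-2 + 3) = 4*1 = 4)
V(M) = 1/(4 + M) (V(M) = 1/(M + 4) = 1/(4 + M))
(80*(-198))/1332 - 49763/V(4) = (80*(-198))/1332 - 49763/(1/(4 + 4)) = -15840*1/1332 - 49763/(1/8) = -440/37 - 49763/⅛ = -440/37 - 49763*8 = -440/37 - 398104 = -14730288/37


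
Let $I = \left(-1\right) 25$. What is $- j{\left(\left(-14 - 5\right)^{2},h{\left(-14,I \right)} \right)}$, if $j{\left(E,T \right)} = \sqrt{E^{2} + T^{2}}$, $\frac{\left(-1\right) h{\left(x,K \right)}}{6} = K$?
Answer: $- \sqrt{152821} \approx -390.92$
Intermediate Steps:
$I = -25$
$h{\left(x,K \right)} = - 6 K$
$- j{\left(\left(-14 - 5\right)^{2},h{\left(-14,I \right)} \right)} = - \sqrt{\left(\left(-14 - 5\right)^{2}\right)^{2} + \left(\left(-6\right) \left(-25\right)\right)^{2}} = - \sqrt{\left(\left(-19\right)^{2}\right)^{2} + 150^{2}} = - \sqrt{361^{2} + 22500} = - \sqrt{130321 + 22500} = - \sqrt{152821}$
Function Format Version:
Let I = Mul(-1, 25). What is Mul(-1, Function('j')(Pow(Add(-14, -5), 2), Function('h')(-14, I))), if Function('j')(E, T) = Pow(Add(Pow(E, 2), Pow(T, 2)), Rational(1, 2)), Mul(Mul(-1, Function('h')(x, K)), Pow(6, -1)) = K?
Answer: Mul(-1, Pow(152821, Rational(1, 2))) ≈ -390.92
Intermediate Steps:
I = -25
Function('h')(x, K) = Mul(-6, K)
Mul(-1, Function('j')(Pow(Add(-14, -5), 2), Function('h')(-14, I))) = Mul(-1, Pow(Add(Pow(Pow(Add(-14, -5), 2), 2), Pow(Mul(-6, -25), 2)), Rational(1, 2))) = Mul(-1, Pow(Add(Pow(Pow(-19, 2), 2), Pow(150, 2)), Rational(1, 2))) = Mul(-1, Pow(Add(Pow(361, 2), 22500), Rational(1, 2))) = Mul(-1, Pow(Add(130321, 22500), Rational(1, 2))) = Mul(-1, Pow(152821, Rational(1, 2)))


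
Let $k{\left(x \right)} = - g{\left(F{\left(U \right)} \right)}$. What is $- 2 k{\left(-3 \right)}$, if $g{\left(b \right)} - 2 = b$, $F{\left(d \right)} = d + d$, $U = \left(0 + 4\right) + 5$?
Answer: $40$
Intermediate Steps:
$U = 9$ ($U = 4 + 5 = 9$)
$F{\left(d \right)} = 2 d$
$g{\left(b \right)} = 2 + b$
$k{\left(x \right)} = -20$ ($k{\left(x \right)} = - (2 + 2 \cdot 9) = - (2 + 18) = \left(-1\right) 20 = -20$)
$- 2 k{\left(-3 \right)} = \left(-2\right) \left(-20\right) = 40$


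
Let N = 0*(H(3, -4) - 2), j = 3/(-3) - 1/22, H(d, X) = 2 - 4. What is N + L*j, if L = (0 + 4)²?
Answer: -184/11 ≈ -16.727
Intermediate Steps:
H(d, X) = -2
j = -23/22 (j = 3*(-⅓) - 1*1/22 = -1 - 1/22 = -23/22 ≈ -1.0455)
N = 0 (N = 0*(-2 - 2) = 0*(-4) = 0)
L = 16 (L = 4² = 16)
N + L*j = 0 + 16*(-23/22) = 0 - 184/11 = -184/11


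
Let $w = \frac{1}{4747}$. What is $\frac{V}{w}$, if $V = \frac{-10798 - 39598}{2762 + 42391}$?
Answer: $- \frac{239229812}{45153} \approx -5298.2$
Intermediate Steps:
$V = - \frac{50396}{45153} \approx -1.1161$
$w = \frac{1}{4747} \approx 0.00021066$
$\frac{V}{w} = - \frac{50396 \frac{1}{\frac{1}{4747}}}{45153} = \left(- \frac{50396}{45153}\right) 4747 = - \frac{239229812}{45153}$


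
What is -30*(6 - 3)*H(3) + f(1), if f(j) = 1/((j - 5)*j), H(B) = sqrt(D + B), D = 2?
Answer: -1/4 - 90*sqrt(5) ≈ -201.50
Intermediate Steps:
H(B) = sqrt(2 + B)
f(j) = 1/(j*(-5 + j)) (f(j) = 1/((-5 + j)*j) = 1/(j*(-5 + j)))
-30*(6 - 3)*H(3) + f(1) = -30*(6 - 3)*sqrt(2 + 3) + 1/(1*(-5 + 1)) = -90*sqrt(5) + 1/(-4) = -90*sqrt(5) + 1*(-1/4) = -90*sqrt(5) - 1/4 = -1/4 - 90*sqrt(5)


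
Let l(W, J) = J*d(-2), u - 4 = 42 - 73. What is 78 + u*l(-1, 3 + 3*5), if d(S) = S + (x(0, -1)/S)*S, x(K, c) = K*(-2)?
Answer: 1050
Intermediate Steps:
x(K, c) = -2*K
u = -27 (u = 4 + (42 - 73) = 4 - 31 = -27)
d(S) = S (d(S) = S + ((-2*0)/S)*S = S + (0/S)*S = S + 0*S = S + 0 = S)
l(W, J) = -2*J (l(W, J) = J*(-2) = -2*J)
78 + u*l(-1, 3 + 3*5) = 78 - (-54)*(3 + 3*5) = 78 - (-54)*(3 + 15) = 78 - (-54)*18 = 78 - 27*(-36) = 78 + 972 = 1050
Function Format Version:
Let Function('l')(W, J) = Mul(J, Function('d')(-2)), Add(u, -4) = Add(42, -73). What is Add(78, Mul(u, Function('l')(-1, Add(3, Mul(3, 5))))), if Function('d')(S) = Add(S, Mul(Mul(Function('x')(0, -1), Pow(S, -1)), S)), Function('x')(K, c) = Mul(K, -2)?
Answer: 1050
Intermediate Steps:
Function('x')(K, c) = Mul(-2, K)
u = -27 (u = Add(4, Add(42, -73)) = Add(4, -31) = -27)
Function('d')(S) = S (Function('d')(S) = Add(S, Mul(Mul(Mul(-2, 0), Pow(S, -1)), S)) = Add(S, Mul(Mul(0, Pow(S, -1)), S)) = Add(S, Mul(0, S)) = Add(S, 0) = S)
Function('l')(W, J) = Mul(-2, J) (Function('l')(W, J) = Mul(J, -2) = Mul(-2, J))
Add(78, Mul(u, Function('l')(-1, Add(3, Mul(3, 5))))) = Add(78, Mul(-27, Mul(-2, Add(3, Mul(3, 5))))) = Add(78, Mul(-27, Mul(-2, Add(3, 15)))) = Add(78, Mul(-27, Mul(-2, 18))) = Add(78, Mul(-27, -36)) = Add(78, 972) = 1050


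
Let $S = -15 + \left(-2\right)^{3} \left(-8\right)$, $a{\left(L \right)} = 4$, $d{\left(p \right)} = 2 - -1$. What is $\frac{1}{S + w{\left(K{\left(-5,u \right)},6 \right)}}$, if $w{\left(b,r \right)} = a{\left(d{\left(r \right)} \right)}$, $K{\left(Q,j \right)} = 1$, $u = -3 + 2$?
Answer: $\frac{1}{53} \approx 0.018868$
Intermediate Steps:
$u = -1$
$d{\left(p \right)} = 3$ ($d{\left(p \right)} = 2 + 1 = 3$)
$w{\left(b,r \right)} = 4$
$S = 49$ ($S = -15 - -64 = -15 + 64 = 49$)
$\frac{1}{S + w{\left(K{\left(-5,u \right)},6 \right)}} = \frac{1}{49 + 4} = \frac{1}{53}$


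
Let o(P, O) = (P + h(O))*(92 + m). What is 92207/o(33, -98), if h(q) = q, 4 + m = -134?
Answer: 4009/130 ≈ 30.838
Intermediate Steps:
m = -138 (m = -4 - 134 = -138)
o(P, O) = -46*O - 46*P (o(P, O) = (P + O)*(92 - 138) = (O + P)*(-46) = -46*O - 46*P)
92207/o(33, -98) = 92207/(-46*(-98) - 46*33) = 92207/(4508 - 1518) = 92207/2990 = 92207*(1/2990) = 4009/130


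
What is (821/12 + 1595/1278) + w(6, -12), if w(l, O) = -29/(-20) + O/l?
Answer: 441643/6390 ≈ 69.115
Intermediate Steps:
w(l, O) = 29/20 + O/l (w(l, O) = -29*(-1/20) + O/l = 29/20 + O/l)
(821/12 + 1595/1278) + w(6, -12) = (821/12 + 1595/1278) + (29/20 - 12/6) = (821*(1/12) + 1595*(1/1278)) + (29/20 - 12*1/6) = (821/12 + 1595/1278) + (29/20 - 2) = 178063/2556 - 11/20 = 441643/6390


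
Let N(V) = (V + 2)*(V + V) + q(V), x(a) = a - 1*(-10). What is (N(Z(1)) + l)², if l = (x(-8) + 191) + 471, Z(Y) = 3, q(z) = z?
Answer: 485809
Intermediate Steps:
x(a) = 10 + a (x(a) = a + 10 = 10 + a)
N(V) = V + 2*V*(2 + V) (N(V) = (V + 2)*(V + V) + V = (2 + V)*(2*V) + V = 2*V*(2 + V) + V = V + 2*V*(2 + V))
l = 664 (l = ((10 - 8) + 191) + 471 = (2 + 191) + 471 = 193 + 471 = 664)
(N(Z(1)) + l)² = (3*(5 + 2*3) + 664)² = (3*(5 + 6) + 664)² = (3*11 + 664)² = (33 + 664)² = 697² = 485809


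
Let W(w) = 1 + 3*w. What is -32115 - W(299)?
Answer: -33013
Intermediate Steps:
-32115 - W(299) = -32115 - (1 + 3*299) = -32115 - (1 + 897) = -32115 - 1*898 = -32115 - 898 = -33013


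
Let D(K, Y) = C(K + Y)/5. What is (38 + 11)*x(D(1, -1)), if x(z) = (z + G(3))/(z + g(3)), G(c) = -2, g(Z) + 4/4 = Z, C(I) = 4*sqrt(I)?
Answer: -49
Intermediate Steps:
g(Z) = -1 + Z
D(K, Y) = 4*sqrt(K + Y)/5 (D(K, Y) = (4*sqrt(K + Y))/5 = (4*sqrt(K + Y))*(1/5) = 4*sqrt(K + Y)/5)
x(z) = (-2 + z)/(2 + z) (x(z) = (z - 2)/(z + (-1 + 3)) = (-2 + z)/(z + 2) = (-2 + z)/(2 + z))
(38 + 11)*x(D(1, -1)) = (38 + 11)*((-2 + 4*sqrt(1 - 1)/5)/(2 + 4*sqrt(1 - 1)/5)) = 49*((-2 + 4*sqrt(0)/5)/(2 + 4*sqrt(0)/5)) = 49*((-2 + (4/5)*0)/(2 + (4/5)*0)) = 49*((-2 + 0)/(2 + 0)) = 49*(-2/2) = 49*((1/2)*(-2)) = 49*(-1) = -49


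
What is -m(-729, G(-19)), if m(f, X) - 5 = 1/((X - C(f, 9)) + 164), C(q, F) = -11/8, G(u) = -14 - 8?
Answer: -5743/1147 ≈ -5.0070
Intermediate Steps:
G(u) = -22
C(q, F) = -11/8 (C(q, F) = -11*1/8 = -11/8)
m(f, X) = 5 + 1/(1323/8 + X) (m(f, X) = 5 + 1/((X - 1*(-11/8)) + 164) = 5 + 1/((X + 11/8) + 164) = 5 + 1/((11/8 + X) + 164) = 5 + 1/(1323/8 + X))
-m(-729, G(-19)) = -(6623 + 40*(-22))/(1323 + 8*(-22)) = -(6623 - 880)/(1323 - 176) = -5743/1147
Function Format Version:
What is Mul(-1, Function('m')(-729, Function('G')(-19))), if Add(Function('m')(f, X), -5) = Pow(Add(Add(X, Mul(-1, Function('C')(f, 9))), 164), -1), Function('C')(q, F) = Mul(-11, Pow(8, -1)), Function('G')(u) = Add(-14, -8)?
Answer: Rational(-5743, 1147) ≈ -5.0070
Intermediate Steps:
Function('G')(u) = -22
Function('C')(q, F) = Rational(-11, 8) (Function('C')(q, F) = Mul(-11, Rational(1, 8)) = Rational(-11, 8))
Function('m')(f, X) = Add(5, Pow(Add(Rational(1323, 8), X), -1)) (Function('m')(f, X) = Add(5, Pow(Add(Add(X, Mul(-1, Rational(-11, 8))), 164), -1)) = Add(5, Pow(Add(Add(X, Rational(11, 8)), 164), -1)) = Add(5, Pow(Add(Add(Rational(11, 8), X), 164), -1)) = Add(5, Pow(Add(Rational(1323, 8), X), -1)))
Mul(-1, Function('m')(-729, Function('G')(-19))) = Mul(-1, Mul(Pow(Add(1323, Mul(8, -22)), -1), Add(6623, Mul(40, -22)))) = Mul(-1, Mul(Pow(Add(1323, -176), -1), Add(6623, -880))) = Mul(-1, Mul(Pow(1147, -1), 5743)) = Mul(-1, Mul(Rational(1, 1147), 5743)) = Mul(-1, Rational(5743, 1147)) = Rational(-5743, 1147)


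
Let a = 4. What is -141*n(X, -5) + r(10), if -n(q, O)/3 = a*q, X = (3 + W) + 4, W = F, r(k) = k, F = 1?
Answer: 13546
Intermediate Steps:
W = 1
X = 8 (X = (3 + 1) + 4 = 4 + 4 = 8)
n(q, O) = -12*q
-141*n(X, -5) + r(10) = -(-1692)*8 + 10 = -141*(-96) + 10 = 13536 + 10 = 13546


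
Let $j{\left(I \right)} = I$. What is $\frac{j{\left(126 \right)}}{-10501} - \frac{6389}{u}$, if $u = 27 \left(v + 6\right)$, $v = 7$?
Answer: $- \frac{67135115}{3685851} \approx -18.214$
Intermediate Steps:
$u = 351$ ($u = 27 \left(7 + 6\right) = 27 \cdot 13 = 351$)
$\frac{j{\left(126 \right)}}{-10501} - \frac{6389}{u} = \frac{126}{-10501} - \frac{6389}{351} = 126 \left(- \frac{1}{10501}\right) - \frac{6389}{351} = - \frac{126}{10501} - \frac{6389}{351} = - \frac{67135115}{3685851}$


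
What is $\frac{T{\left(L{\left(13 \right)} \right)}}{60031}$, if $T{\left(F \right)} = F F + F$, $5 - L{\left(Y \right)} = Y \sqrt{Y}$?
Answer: $\frac{2227}{60031} - \frac{143 \sqrt{13}}{60031} \approx 0.028509$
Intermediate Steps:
$L{\left(Y \right)} = 5 - Y^{\frac{3}{2}}$ ($L{\left(Y \right)} = 5 - Y \sqrt{Y} = 5 - Y^{\frac{3}{2}}$)
$T{\left(F \right)} = F + F^{2}$ ($T{\left(F \right)} = F^{2} + F = F + F^{2}$)
$\frac{T{\left(L{\left(13 \right)} \right)}}{60031} = \frac{\left(5 - 13^{\frac{3}{2}}\right) \left(1 + \left(5 - 13^{\frac{3}{2}}\right)\right)}{60031} = \left(5 - 13 \sqrt{13}\right) \left(1 + \left(5 - 13 \sqrt{13}\right)\right) \frac{1}{60031} = \left(5 - 13 \sqrt{13}\right) \left(6 - 13 \sqrt{13}\right) \frac{1}{60031} = \frac{\left(5 - 13 \sqrt{13}\right) \left(6 - 13 \sqrt{13}\right)}{60031}$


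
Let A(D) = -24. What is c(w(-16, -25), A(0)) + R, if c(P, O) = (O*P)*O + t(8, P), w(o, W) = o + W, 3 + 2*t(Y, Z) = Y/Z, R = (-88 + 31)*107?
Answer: -2436761/82 ≈ -29717.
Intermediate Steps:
R = -6099 (R = -57*107 = -6099)
t(Y, Z) = -3/2 + Y/(2*Z) (t(Y, Z) = -3/2 + (Y/Z)/2 = -3/2 + Y/(2*Z))
w(o, W) = W + o
c(P, O) = P*O² + (8 - 3*P)/(2*P) (c(P, O) = (O*P)*O + (8 - 3*P)/(2*P) = P*O² + (8 - 3*P)/(2*P))
c(w(-16, -25), A(0)) + R = (-3/2 + 4/(-25 - 16) + (-25 - 16)*(-24)²) - 6099 = (-3/2 + 4/(-41) - 41*576) - 6099 = (-3/2 + 4*(-1/41) - 23616) - 6099 = (-3/2 - 4/41 - 23616) - 6099 = -1936643/82 - 6099 = -2436761/82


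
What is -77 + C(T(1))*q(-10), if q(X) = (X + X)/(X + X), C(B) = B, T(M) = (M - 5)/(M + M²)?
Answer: -79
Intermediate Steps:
T(M) = (-5 + M)/(M + M²)
q(X) = 1 (q(X) = (2*X)/((2*X)) = (2*X)*(1/(2*X)) = 1)
-77 + C(T(1))*q(-10) = -77 + ((-5 + 1)/(1*(1 + 1)))*1 = -77 + (1*(-4)/2)*1 = -77 + (1*(½)*(-4))*1 = -77 - 2*1 = -77 - 2 = -79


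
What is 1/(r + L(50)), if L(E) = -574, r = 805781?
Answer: 1/805207 ≈ 1.2419e-6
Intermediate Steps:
1/(r + L(50)) = 1/(805781 - 574) = 1/805207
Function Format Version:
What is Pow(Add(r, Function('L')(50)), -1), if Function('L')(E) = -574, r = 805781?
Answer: Rational(1, 805207) ≈ 1.2419e-6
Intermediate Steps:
Pow(Add(r, Function('L')(50)), -1) = Pow(Add(805781, -574), -1) = Pow(805207, -1) = Rational(1, 805207)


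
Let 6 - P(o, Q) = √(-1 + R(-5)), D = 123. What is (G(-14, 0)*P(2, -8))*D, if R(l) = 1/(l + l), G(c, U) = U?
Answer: 0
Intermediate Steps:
R(l) = 1/(2*l)
P(o, Q) = 6 - I*√110/10 (P(o, Q) = 6 - √(-1 + (½)/(-5)) = 6 - √(-1 + (½)*(-⅕)) = 6 - √(-1 - ⅒) = 6 - √(-11/10) = 6 - I*√110/10)
(G(-14, 0)*P(2, -8))*D = (0*(6 - I*√110/10))*123 = 0*123 = 0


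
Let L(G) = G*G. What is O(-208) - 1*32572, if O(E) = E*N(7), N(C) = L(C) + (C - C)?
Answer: -42764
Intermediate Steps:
L(G) = G**2
N(C) = C**2 (N(C) = C**2 + (C - C) = C**2 + 0 = C**2)
O(E) = 49*E (O(E) = E*7**2 = E*49 = 49*E)
O(-208) - 1*32572 = 49*(-208) - 1*32572 = -10192 - 32572 = -42764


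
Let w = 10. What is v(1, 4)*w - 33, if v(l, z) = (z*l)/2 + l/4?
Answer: -21/2 ≈ -10.500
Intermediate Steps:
v(l, z) = l/4 + l*z/2 (v(l, z) = (l*z)*(1/2) + l*(1/4) = l*z/2 + l/4 = l/4 + l*z/2)
v(1, 4)*w - 33 = ((1/4)*1*(1 + 2*4))*10 - 33 = ((1/4)*1*(1 + 8))*10 - 33 = ((1/4)*1*9)*10 - 33 = (9/4)*10 - 33 = 45/2 - 33 = -21/2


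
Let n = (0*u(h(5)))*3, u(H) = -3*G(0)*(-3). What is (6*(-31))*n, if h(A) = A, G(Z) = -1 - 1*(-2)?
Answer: 0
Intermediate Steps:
G(Z) = 1 (G(Z) = -1 + 2 = 1)
u(H) = 9 (u(H) = -3*1*(-3) = -3*(-3) = 9)
n = 0 (n = (0*9)*3 = 0*3 = 0)
(6*(-31))*n = (6*(-31))*0 = -186*0 = 0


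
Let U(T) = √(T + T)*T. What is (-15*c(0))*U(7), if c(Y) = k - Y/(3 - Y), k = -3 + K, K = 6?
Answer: -315*√14 ≈ -1178.6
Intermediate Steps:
k = 3 (k = -3 + 6 = 3)
c(Y) = 3 - Y/(3 - Y)
U(T) = √2*T^(3/2) (U(T) = √(2*T)*T = (√2*√T)*T = √2*T^(3/2))
(-15*c(0))*U(7) = (-15*(-9 + 4*0)/(-3 + 0))*(√2*7^(3/2)) = (-15*(-9 + 0)/(-3))*(√2*(7*√7)) = (-(-5)*(-9))*(7*√14) = (-15*3)*(7*√14) = -315*√14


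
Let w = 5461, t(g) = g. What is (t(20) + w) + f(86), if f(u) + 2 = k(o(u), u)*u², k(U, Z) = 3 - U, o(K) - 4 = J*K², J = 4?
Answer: -218805181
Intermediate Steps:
o(K) = 4 + 4*K²
f(u) = -2 + u²*(-1 - 4*u²) (f(u) = -2 + (3 - (4 + 4*u²))*u² = -2 + (3 + (-4 - 4*u²))*u² = -2 + (-1 - 4*u²)*u² = -2 + u²*(-1 - 4*u²))
(t(20) + w) + f(86) = (20 + 5461) + (-2 - 1*86² - 4*86⁴) = 5481 + (-2 - 1*7396 - 4*54700816) = 5481 + (-2 - 7396 - 218803264) = 5481 - 218810662 = -218805181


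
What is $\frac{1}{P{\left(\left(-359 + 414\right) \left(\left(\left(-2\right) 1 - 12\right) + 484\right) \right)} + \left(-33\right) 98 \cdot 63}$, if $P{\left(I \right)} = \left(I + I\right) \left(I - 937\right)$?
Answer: $\frac{1}{1287798358} \approx 7.7652 \cdot 10^{-10}$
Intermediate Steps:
$P{\left(I \right)} = 2 I \left(-937 + I\right)$
$\frac{1}{P{\left(\left(-359 + 414\right) \left(\left(\left(-2\right) 1 - 12\right) + 484\right) \right)} + \left(-33\right) 98 \cdot 63} = \frac{1}{2 \left(-359 + 414\right) \left(\left(\left(-2\right) 1 - 12\right) + 484\right) \left(-937 + \left(-359 + 414\right) \left(\left(\left(-2\right) 1 - 12\right) + 484\right)\right) + \left(-33\right) 98 \cdot 63} = \frac{1}{2 \cdot 55 \left(\left(-2 - 12\right) + 484\right) \left(-937 + 55 \left(\left(-2 - 12\right) + 484\right)\right) - 203742} = \frac{1}{2 \cdot 55 \left(-14 + 484\right) \left(-937 + 55 \left(-14 + 484\right)\right) - 203742} = \frac{1}{2 \cdot 55 \cdot 470 \left(-937 + 55 \cdot 470\right) - 203742} = \frac{1}{2 \cdot 25850 \left(-937 + 25850\right) - 203742} = \frac{1}{2 \cdot 25850 \cdot 24913 - 203742} = \frac{1}{1288002100 - 203742} = \frac{1}{1287798358}$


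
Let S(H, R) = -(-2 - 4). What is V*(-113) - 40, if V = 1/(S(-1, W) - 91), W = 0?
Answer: -3287/85 ≈ -38.671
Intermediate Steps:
S(H, R) = 6 (S(H, R) = -1*(-6) = 6)
V = -1/85 (V = 1/(6 - 91) = 1/(-85) = -1/85 ≈ -0.011765)
V*(-113) - 40 = -1/85*(-113) - 40 = 113/85 - 40 = -3287/85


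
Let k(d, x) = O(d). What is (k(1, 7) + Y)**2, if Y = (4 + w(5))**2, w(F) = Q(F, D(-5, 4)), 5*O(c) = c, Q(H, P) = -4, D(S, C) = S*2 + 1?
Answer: 1/25 ≈ 0.040000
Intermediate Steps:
D(S, C) = 1 + 2*S (D(S, C) = 2*S + 1 = 1 + 2*S)
O(c) = c/5
w(F) = -4
Y = 0 (Y = (4 - 4)**2 = 0**2 = 0)
k(d, x) = d/5
(k(1, 7) + Y)**2 = ((1/5)*1 + 0)**2 = (1/5 + 0)**2 = (1/5)**2 = 1/25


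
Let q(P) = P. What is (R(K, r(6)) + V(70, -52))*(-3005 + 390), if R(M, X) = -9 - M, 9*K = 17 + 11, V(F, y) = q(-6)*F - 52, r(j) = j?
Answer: 11393555/9 ≈ 1.2660e+6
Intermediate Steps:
V(F, y) = -52 - 6*F (V(F, y) = -6*F - 52 = -52 - 6*F)
K = 28/9 (K = (17 + 11)/9 = (1/9)*28 = 28/9 ≈ 3.1111)
(R(K, r(6)) + V(70, -52))*(-3005 + 390) = ((-9 - 1*28/9) + (-52 - 6*70))*(-3005 + 390) = ((-9 - 28/9) + (-52 - 420))*(-2615) = (-109/9 - 472)*(-2615) = -4357/9*(-2615) = 11393555/9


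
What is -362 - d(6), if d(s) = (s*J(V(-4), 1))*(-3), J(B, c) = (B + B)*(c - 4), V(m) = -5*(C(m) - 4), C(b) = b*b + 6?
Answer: 9358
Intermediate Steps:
C(b) = 6 + b**2 (C(b) = b**2 + 6 = 6 + b**2)
V(m) = -10 - 5*m**2 (V(m) = -5*((6 + m**2) - 4) = -5*(2 + m**2) = -10 - 5*m**2)
J(B, c) = 2*B*(-4 + c) (J(B, c) = (2*B)*(-4 + c) = 2*B*(-4 + c))
d(s) = -1620*s (d(s) = (s*(2*(-10 - 5*(-4)**2)*(-4 + 1)))*(-3) = (s*(2*(-10 - 5*16)*(-3)))*(-3) = (s*(2*(-10 - 80)*(-3)))*(-3) = (s*(2*(-90)*(-3)))*(-3) = (s*540)*(-3) = (540*s)*(-3) = -1620*s)
-362 - d(6) = -362 - (-1620)*6 = -362 - 1*(-9720) = -362 + 9720 = 9358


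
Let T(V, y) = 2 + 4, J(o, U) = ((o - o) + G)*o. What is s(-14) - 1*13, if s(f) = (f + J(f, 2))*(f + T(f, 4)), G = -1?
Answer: -13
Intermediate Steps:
J(o, U) = -o (J(o, U) = ((o - o) - 1)*o = (0 - 1)*o = -o)
T(V, y) = 6
s(f) = 0 (s(f) = (f - f)*(f + 6) = 0*(6 + f) = 0)
s(-14) - 1*13 = 0 - 1*13 = 0 - 13 = -13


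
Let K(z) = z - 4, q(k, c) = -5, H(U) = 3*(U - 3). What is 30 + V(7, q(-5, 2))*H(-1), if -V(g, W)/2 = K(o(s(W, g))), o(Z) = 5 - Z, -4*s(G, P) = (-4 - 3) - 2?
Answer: 0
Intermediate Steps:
s(G, P) = 9/4 (s(G, P) = -((-4 - 3) - 2)/4 = -(-7 - 2)/4 = -1/4*(-9) = 9/4)
H(U) = -9 + 3*U (H(U) = 3*(-3 + U) = -9 + 3*U)
K(z) = -4 + z
V(g, W) = 5/2 (V(g, W) = -2*(-4 + (5 - 1*9/4)) = -2*(-4 + (5 - 9/4)) = -2*(-4 + 11/4) = -2*(-5/4) = 5/2)
30 + V(7, q(-5, 2))*H(-1) = 30 + 5*(-9 + 3*(-1))/2 = 30 + 5*(-9 - 3)/2 = 30 + (5/2)*(-12) = 30 - 30 = 0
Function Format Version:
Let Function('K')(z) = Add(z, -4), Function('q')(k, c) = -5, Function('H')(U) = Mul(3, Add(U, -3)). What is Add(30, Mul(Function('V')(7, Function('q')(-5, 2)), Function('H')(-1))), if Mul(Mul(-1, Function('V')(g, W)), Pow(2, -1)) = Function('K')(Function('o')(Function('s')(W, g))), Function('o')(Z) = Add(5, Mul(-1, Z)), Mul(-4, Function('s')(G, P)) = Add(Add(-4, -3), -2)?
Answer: 0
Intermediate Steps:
Function('s')(G, P) = Rational(9, 4) (Function('s')(G, P) = Mul(Rational(-1, 4), Add(Add(-4, -3), -2)) = Mul(Rational(-1, 4), Add(-7, -2)) = Mul(Rational(-1, 4), -9) = Rational(9, 4))
Function('H')(U) = Add(-9, Mul(3, U)) (Function('H')(U) = Mul(3, Add(-3, U)) = Add(-9, Mul(3, U)))
Function('K')(z) = Add(-4, z)
Function('V')(g, W) = Rational(5, 2) (Function('V')(g, W) = Mul(-2, Add(-4, Add(5, Mul(-1, Rational(9, 4))))) = Mul(-2, Add(-4, Add(5, Rational(-9, 4)))) = Mul(-2, Add(-4, Rational(11, 4))) = Mul(-2, Rational(-5, 4)) = Rational(5, 2))
Add(30, Mul(Function('V')(7, Function('q')(-5, 2)), Function('H')(-1))) = Add(30, Mul(Rational(5, 2), Add(-9, Mul(3, -1)))) = Add(30, Mul(Rational(5, 2), Add(-9, -3))) = Add(30, Mul(Rational(5, 2), -12)) = Add(30, -30) = 0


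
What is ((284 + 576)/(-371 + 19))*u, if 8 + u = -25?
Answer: 645/8 ≈ 80.625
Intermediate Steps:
u = -33 (u = -8 - 25 = -33)
((284 + 576)/(-371 + 19))*u = ((284 + 576)/(-371 + 19))*(-33) = (860/(-352))*(-33) = (860*(-1/352))*(-33) = -215/88*(-33) = 645/8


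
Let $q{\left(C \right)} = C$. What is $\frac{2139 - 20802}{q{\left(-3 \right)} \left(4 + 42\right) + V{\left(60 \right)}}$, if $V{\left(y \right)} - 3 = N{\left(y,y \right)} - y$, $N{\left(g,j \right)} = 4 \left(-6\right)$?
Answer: $\frac{6221}{73} \approx 85.219$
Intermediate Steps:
$N{\left(g,j \right)} = -24$
$V{\left(y \right)} = -21 - y$ ($V{\left(y \right)} = 3 - \left(24 + y\right) = -21 - y$)
$\frac{2139 - 20802}{q{\left(-3 \right)} \left(4 + 42\right) + V{\left(60 \right)}} = \frac{2139 - 20802}{- 3 \left(4 + 42\right) - 81} = - \frac{18663}{\left(-3\right) 46 - 81} = - \frac{18663}{-138 - 81} = - \frac{18663}{-219} = \left(-18663\right) \left(- \frac{1}{219}\right) = \frac{6221}{73}$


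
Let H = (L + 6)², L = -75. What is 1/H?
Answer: 1/4761 ≈ 0.00021004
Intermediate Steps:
H = 4761 (H = (-75 + 6)² = (-69)² = 4761)
1/H = 1/4761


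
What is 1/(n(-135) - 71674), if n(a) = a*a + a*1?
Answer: -1/53584 ≈ -1.8662e-5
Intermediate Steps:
n(a) = a + a**2 (n(a) = a**2 + a = a + a**2)
1/(n(-135) - 71674) = 1/(-135*(1 - 135) - 71674) = 1/(-135*(-134) - 71674) = 1/(18090 - 71674) = 1/(-53584) = -1/53584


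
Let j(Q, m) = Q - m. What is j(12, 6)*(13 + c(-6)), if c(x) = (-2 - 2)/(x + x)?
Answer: 80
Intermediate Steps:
c(x) = -2/x (c(x) = -4*1/(2*x) = -2/x)
j(12, 6)*(13 + c(-6)) = (12 - 1*6)*(13 - 2/(-6)) = (12 - 6)*(13 - 2*(-⅙)) = 6*(13 + ⅓) = 6*(40/3) = 80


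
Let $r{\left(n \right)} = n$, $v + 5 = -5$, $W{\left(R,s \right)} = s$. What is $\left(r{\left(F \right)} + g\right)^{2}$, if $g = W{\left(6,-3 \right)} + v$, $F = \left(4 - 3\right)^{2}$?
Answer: $144$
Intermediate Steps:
$F = 1$ ($F = 1^{2} = 1$)
$v = -10$ ($v = -5 - 5 = -10$)
$g = -13$ ($g = -3 - 10 = -13$)
$\left(r{\left(F \right)} + g\right)^{2} = \left(1 - 13\right)^{2} = \left(-12\right)^{2} = 144$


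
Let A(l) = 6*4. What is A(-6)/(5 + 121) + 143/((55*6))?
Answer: 131/210 ≈ 0.62381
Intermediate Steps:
A(l) = 24
A(-6)/(5 + 121) + 143/((55*6)) = 24/(5 + 121) + 143/((55*6)) = 24/126 + 143/330 = 24*(1/126) + 143*(1/330) = 4/21 + 13/30 = 131/210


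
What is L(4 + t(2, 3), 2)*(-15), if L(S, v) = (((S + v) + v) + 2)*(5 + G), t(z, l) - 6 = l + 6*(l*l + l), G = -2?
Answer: -4095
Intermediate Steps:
t(z, l) = 6 + 6*l² + 7*l (t(z, l) = 6 + (l + 6*(l*l + l)) = 6 + (l + 6*(l² + l)) = 6 + (l + 6*(l + l²)) = 6 + (l + (6*l + 6*l²)) = 6 + (6*l² + 7*l) = 6 + 6*l² + 7*l)
L(S, v) = 6 + 3*S + 6*v (L(S, v) = (((S + v) + v) + 2)*(5 - 2) = ((S + 2*v) + 2)*3 = (2 + S + 2*v)*3 = 6 + 3*S + 6*v)
L(4 + t(2, 3), 2)*(-15) = (6 + 3*(4 + (6 + 6*3² + 7*3)) + 6*2)*(-15) = (6 + 3*(4 + (6 + 6*9 + 21)) + 12)*(-15) = (6 + 3*(4 + (6 + 54 + 21)) + 12)*(-15) = (6 + 3*(4 + 81) + 12)*(-15) = (6 + 3*85 + 12)*(-15) = (6 + 255 + 12)*(-15) = 273*(-15) = -4095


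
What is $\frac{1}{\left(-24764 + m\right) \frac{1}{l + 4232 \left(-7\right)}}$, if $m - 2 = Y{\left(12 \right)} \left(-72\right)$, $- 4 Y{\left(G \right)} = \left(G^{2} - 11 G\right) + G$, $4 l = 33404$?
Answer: $\frac{7091}{8110} \approx 0.87435$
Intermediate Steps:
$l = 8351$ ($l = \frac{1}{4} \cdot 33404 = 8351$)
$Y{\left(G \right)} = - \frac{G^{2}}{4} + \frac{5 G}{2}$ ($Y{\left(G \right)} = - \frac{\left(G^{2} - 11 G\right) + G}{4} = - \frac{G^{2} - 10 G}{4} = - \frac{G^{2}}{4} + \frac{5 G}{2}$)
$m = 434$ ($m = 2 + \frac{1}{4} \cdot 12 \left(10 - 12\right) \left(-72\right) = 2 + \frac{1}{4} \cdot 12 \left(-2\right) \left(-72\right) = 2 - -432 = 2 + 432 = 434$)
$\frac{1}{\left(-24764 + m\right) \frac{1}{l + 4232 \left(-7\right)}} = \frac{1}{\left(-24764 + 434\right) \frac{1}{8351 + 4232 \left(-7\right)}} = \frac{1}{\left(-24330\right) \frac{1}{8351 - 29624}} = \frac{1}{\left(-24330\right) \frac{1}{-21273}} = \frac{1}{\left(-24330\right) \left(- \frac{1}{21273}\right)} = \frac{1}{\frac{8110}{7091}} = \frac{7091}{8110}$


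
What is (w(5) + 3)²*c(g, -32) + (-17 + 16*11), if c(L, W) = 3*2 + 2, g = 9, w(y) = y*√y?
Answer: 1231 + 240*√5 ≈ 1767.7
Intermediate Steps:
w(y) = y^(3/2)
c(L, W) = 8 (c(L, W) = 6 + 2 = 8)
(w(5) + 3)²*c(g, -32) + (-17 + 16*11) = (5^(3/2) + 3)²*8 + (-17 + 16*11) = (5*√5 + 3)²*8 + (-17 + 176) = (3 + 5*√5)²*8 + 159 = 8*(3 + 5*√5)² + 159 = 159 + 8*(3 + 5*√5)²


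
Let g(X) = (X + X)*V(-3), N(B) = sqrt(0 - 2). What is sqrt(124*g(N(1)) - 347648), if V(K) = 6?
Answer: 4*sqrt(-21728 + 93*I*sqrt(2)) ≈ 1.7845 + 589.62*I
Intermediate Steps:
N(B) = I*sqrt(2) (N(B) = sqrt(-2) = I*sqrt(2))
g(X) = 12*X (g(X) = (X + X)*6 = (2*X)*6 = 12*X)
sqrt(124*g(N(1)) - 347648) = sqrt(124*(12*(I*sqrt(2))) - 347648) = sqrt(124*(12*I*sqrt(2)) - 347648) = sqrt(1488*I*sqrt(2) - 347648) = sqrt(-347648 + 1488*I*sqrt(2))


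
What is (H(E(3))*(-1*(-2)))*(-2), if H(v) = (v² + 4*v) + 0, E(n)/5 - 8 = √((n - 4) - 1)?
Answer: -6840 - 1680*I*√2 ≈ -6840.0 - 2375.9*I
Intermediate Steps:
E(n) = 40 + 5*√(-5 + n) (E(n) = 40 + 5*√((n - 4) - 1) = 40 + 5*√((-4 + n) - 1) = 40 + 5*√(-5 + n))
H(v) = v² + 4*v
(H(E(3))*(-1*(-2)))*(-2) = (((40 + 5*√(-5 + 3))*(4 + (40 + 5*√(-5 + 3))))*(-1*(-2)))*(-2) = (((40 + 5*√(-2))*(4 + (40 + 5*√(-2))))*2)*(-2) = (((40 + 5*(I*√2))*(4 + (40 + 5*(I*√2))))*2)*(-2) = (((40 + 5*I*√2)*(4 + (40 + 5*I*√2)))*2)*(-2) = (((40 + 5*I*√2)*(44 + 5*I*√2))*2)*(-2) = (2*(40 + 5*I*√2)*(44 + 5*I*√2))*(-2) = -4*(40 + 5*I*√2)*(44 + 5*I*√2)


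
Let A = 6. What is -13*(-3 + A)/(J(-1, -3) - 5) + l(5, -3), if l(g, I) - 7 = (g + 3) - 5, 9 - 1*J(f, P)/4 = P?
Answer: 391/43 ≈ 9.0930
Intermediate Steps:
J(f, P) = 36 - 4*P
l(g, I) = 5 + g (l(g, I) = 7 + ((g + 3) - 5) = 7 + ((3 + g) - 5) = 7 + (-2 + g) = 5 + g)
-13*(-3 + A)/(J(-1, -3) - 5) + l(5, -3) = -13*(-3 + 6)/((36 - 4*(-3)) - 5) + (5 + 5) = -39/((36 + 12) - 5) + 10 = -39/(48 - 5) + 10 = -39/43 + 10 = 391/43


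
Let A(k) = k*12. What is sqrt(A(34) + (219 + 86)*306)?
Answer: sqrt(93738) ≈ 306.17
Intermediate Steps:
A(k) = 12*k
sqrt(A(34) + (219 + 86)*306) = sqrt(12*34 + (219 + 86)*306) = sqrt(408 + 305*306) = sqrt(408 + 93330) = sqrt(93738)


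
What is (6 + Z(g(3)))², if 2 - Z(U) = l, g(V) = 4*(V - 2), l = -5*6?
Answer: 1444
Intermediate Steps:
l = -30
g(V) = -8 + 4*V (g(V) = 4*(-2 + V) = -8 + 4*V)
Z(U) = 32 (Z(U) = 2 - 1*(-30) = 2 + 30 = 32)
(6 + Z(g(3)))² = (6 + 32)² = 38² = 1444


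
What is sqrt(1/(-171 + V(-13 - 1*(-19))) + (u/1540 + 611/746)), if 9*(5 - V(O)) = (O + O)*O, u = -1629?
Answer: I*sqrt(152659713571365)/24987270 ≈ 0.49447*I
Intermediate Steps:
V(O) = 5 - 2*O**2/9 (V(O) = 5 - (O + O)*O/9 = 5 - 2*O*O/9 = 5 - 2*O**2/9)
sqrt(1/(-171 + V(-13 - 1*(-19))) + (u/1540 + 611/746)) = sqrt(1/(-171 + (5 - 2*(-13 - 1*(-19))**2/9)) + (-1629/1540 + 611/746)) = sqrt(1/(-171 + (5 - 2*(-13 + 19)**2/9)) + (-1629*1/1540 + 611*(1/746))) = sqrt(1/(-171 + (5 - 2/9*6**2)) + (-1629/1540 + 611/746)) = sqrt(1/(-171 + (5 - 2/9*36)) - 137147/574420) = sqrt(1/(-171 + (5 - 8)) - 137147/574420) = sqrt(1/(-171 - 3) - 137147/574420) = sqrt(1/(-174) - 137147/574420) = sqrt(-1/174 - 137147/574420) = sqrt(-12218999/49974540) = I*sqrt(152659713571365)/24987270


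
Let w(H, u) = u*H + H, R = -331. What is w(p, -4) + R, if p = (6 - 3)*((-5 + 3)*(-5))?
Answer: -421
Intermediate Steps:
p = 30 (p = 3*(-2*(-5)) = 3*10 = 30)
w(H, u) = H + H*u (w(H, u) = H*u + H = H + H*u)
w(p, -4) + R = 30*(1 - 4) - 331 = 30*(-3) - 331 = -90 - 331 = -421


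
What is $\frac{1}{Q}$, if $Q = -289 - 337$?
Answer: $- \frac{1}{626} \approx -0.0015974$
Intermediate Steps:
$Q = -626$
$\frac{1}{Q} = \frac{1}{-626} = - \frac{1}{626}$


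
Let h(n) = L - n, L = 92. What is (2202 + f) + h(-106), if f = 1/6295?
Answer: 15108001/6295 ≈ 2400.0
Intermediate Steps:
h(n) = 92 - n
f = 1/6295 ≈ 0.00015886
(2202 + f) + h(-106) = (2202 + 1/6295) + (92 - 1*(-106)) = 13861591/6295 + (92 + 106) = 13861591/6295 + 198 = 15108001/6295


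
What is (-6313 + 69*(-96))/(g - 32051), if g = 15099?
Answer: 12937/16952 ≈ 0.76315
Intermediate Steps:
(-6313 + 69*(-96))/(g - 32051) = (-6313 + 69*(-96))/(15099 - 32051) = (-6313 - 6624)/(-16952) = -12937*(-1/16952) = 12937/16952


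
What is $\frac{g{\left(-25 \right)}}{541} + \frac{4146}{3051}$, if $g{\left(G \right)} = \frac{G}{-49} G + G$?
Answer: $\frac{34753988}{26959653} \approx 1.2891$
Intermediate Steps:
$g{\left(G \right)} = G - \frac{G^{2}}{49}$ ($g{\left(G \right)} = G \left(- \frac{1}{49}\right) G + G = - \frac{G}{49} G + G = - \frac{G^{2}}{49} + G = G - \frac{G^{2}}{49}$)
$\frac{g{\left(-25 \right)}}{541} + \frac{4146}{3051} = \frac{\frac{1}{49} \left(-25\right) \left(49 - -25\right)}{541} + \frac{4146}{3051} = \frac{1}{49} \left(-25\right) \left(49 + 25\right) \frac{1}{541} + 4146 \cdot \frac{1}{3051} = \frac{1}{49} \left(-25\right) 74 \cdot \frac{1}{541} + \frac{1382}{1017} = \left(- \frac{1850}{49}\right) \frac{1}{541} + \frac{1382}{1017} = - \frac{1850}{26509} + \frac{1382}{1017} = \frac{34753988}{26959653}$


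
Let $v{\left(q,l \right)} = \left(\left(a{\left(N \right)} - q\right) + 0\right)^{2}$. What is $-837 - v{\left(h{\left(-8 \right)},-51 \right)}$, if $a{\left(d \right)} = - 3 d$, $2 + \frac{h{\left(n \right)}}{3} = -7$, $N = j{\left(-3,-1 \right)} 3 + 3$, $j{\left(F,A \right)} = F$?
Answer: $-2862$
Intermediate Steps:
$N = -6$ ($N = \left(-3\right) 3 + 3 = -9 + 3 = -6$)
$h{\left(n \right)} = -27$ ($h{\left(n \right)} = -6 + 3 \left(-7\right) = -6 - 21 = -27$)
$v{\left(q,l \right)} = \left(18 - q\right)^{2}$ ($v{\left(q,l \right)} = \left(\left(\left(-3\right) \left(-6\right) - q\right) + 0\right)^{2} = \left(\left(18 - q\right) + 0\right)^{2} = \left(18 - q\right)^{2}$)
$-837 - v{\left(h{\left(-8 \right)},-51 \right)} = -837 - \left(-18 - 27\right)^{2} = -837 - \left(-45\right)^{2} = -837 - 2025 = -2862$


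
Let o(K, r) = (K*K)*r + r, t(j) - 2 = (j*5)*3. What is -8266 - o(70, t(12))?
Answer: -900248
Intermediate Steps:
t(j) = 2 + 15*j (t(j) = 2 + (j*5)*3 = 2 + (5*j)*3 = 2 + 15*j)
o(K, r) = r + r*K² (o(K, r) = K²*r + r = r*K² + r = r + r*K²)
-8266 - o(70, t(12)) = -8266 - (2 + 15*12)*(1 + 70²) = -8266 - (2 + 180)*(1 + 4900) = -8266 - 182*4901 = -8266 - 1*891982 = -8266 - 891982 = -900248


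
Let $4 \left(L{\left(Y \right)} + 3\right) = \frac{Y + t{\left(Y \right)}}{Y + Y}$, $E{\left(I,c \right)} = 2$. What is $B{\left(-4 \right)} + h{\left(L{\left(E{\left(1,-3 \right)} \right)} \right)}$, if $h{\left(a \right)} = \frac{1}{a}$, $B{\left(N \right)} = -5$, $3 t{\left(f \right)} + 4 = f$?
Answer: $- \frac{187}{35} \approx -5.3429$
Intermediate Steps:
$t{\left(f \right)} = - \frac{4}{3} + \frac{f}{3}$
$L{\left(Y \right)} = -3 + \frac{- \frac{4}{3} + \frac{4 Y}{3}}{8 Y}$ ($L{\left(Y \right)} = -3 + \frac{\left(Y + \left(- \frac{4}{3} + \frac{Y}{3}\right)\right) \frac{1}{Y + Y}}{4} = -3 + \frac{\left(- \frac{4}{3} + \frac{4 Y}{3}\right) \frac{1}{2 Y}}{4} = -3 + \frac{\frac{1}{2} \frac{1}{Y} \left(- \frac{4}{3} + \frac{4 Y}{3}\right)}{4} = -3 + \frac{- \frac{4}{3} + \frac{4 Y}{3}}{8 Y}$)
$B{\left(-4 \right)} + h{\left(L{\left(E{\left(1,-3 \right)} \right)} \right)} = -5 + \frac{1}{\frac{1}{6} \cdot \frac{1}{2} \left(-1 - 34\right)} = -5 + \frac{1}{\frac{1}{6} \cdot \frac{1}{2} \left(-35\right)} = -5 + \frac{1}{- \frac{35}{12}} = -5 - \frac{12}{35} = - \frac{187}{35}$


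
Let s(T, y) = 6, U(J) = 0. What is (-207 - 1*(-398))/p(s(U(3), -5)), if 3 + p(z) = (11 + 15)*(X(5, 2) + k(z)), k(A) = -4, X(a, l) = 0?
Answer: -191/107 ≈ -1.7850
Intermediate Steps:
p(z) = -107 (p(z) = -3 + (11 + 15)*(0 - 4) = -3 + 26*(-4) = -3 - 104 = -107)
(-207 - 1*(-398))/p(s(U(3), -5)) = (-207 - 1*(-398))/(-107) = (-207 + 398)*(-1/107) = 191*(-1/107) = -191/107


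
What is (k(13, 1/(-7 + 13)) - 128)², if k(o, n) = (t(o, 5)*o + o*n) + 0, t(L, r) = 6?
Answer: 82369/36 ≈ 2288.0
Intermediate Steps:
k(o, n) = 6*o + n*o (k(o, n) = (6*o + o*n) + 0 = (6*o + n*o) + 0 = 6*o + n*o)
(k(13, 1/(-7 + 13)) - 128)² = (13*(6 + 1/(-7 + 13)) - 128)² = (13*(6 + 1/6) - 128)² = (13*(6 + ⅙) - 128)² = (13*(37/6) - 128)² = (481/6 - 128)² = (-287/6)² = 82369/36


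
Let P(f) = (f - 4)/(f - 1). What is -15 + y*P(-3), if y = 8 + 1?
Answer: ¾ ≈ 0.75000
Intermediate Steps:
P(f) = (-4 + f)/(-1 + f)
y = 9
-15 + y*P(-3) = -15 + 9*((-4 - 3)/(-1 - 3)) = -15 + 9*(-7/(-4)) = -15 + 9*(-¼*(-7)) = -15 + 9*(7/4) = -15 + 63/4 = ¾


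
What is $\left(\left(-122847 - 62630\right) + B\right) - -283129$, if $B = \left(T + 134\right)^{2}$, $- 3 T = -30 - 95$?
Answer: $\frac{1156597}{9} \approx 1.2851 \cdot 10^{5}$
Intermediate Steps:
$T = \frac{125}{3}$ ($T = - \frac{-30 - 95}{3} = \left(- \frac{1}{3}\right) \left(-125\right) = \frac{125}{3} \approx 41.667$)
$B = \frac{277729}{9}$ ($B = \left(\frac{125}{3} + 134\right)^{2} = \left(\frac{527}{3}\right)^{2} = \frac{277729}{9} \approx 30859.0$)
$\left(\left(-122847 - 62630\right) + B\right) - -283129 = \left(\left(-122847 - 62630\right) + \frac{277729}{9}\right) - -283129 = \left(-185477 + \frac{277729}{9}\right) + 283129 = - \frac{1391564}{9} + 283129 = \frac{1156597}{9}$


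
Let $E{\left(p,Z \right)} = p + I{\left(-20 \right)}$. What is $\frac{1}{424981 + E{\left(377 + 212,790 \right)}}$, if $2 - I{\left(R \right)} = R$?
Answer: $\frac{1}{425592} \approx 2.3497 \cdot 10^{-6}$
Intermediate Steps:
$I{\left(R \right)} = 2 - R$
$E{\left(p,Z \right)} = 22 + p$ ($E{\left(p,Z \right)} = p + \left(2 - -20\right) = p + \left(2 + 20\right) = p + 22 = 22 + p$)
$\frac{1}{424981 + E{\left(377 + 212,790 \right)}} = \frac{1}{424981 + \left(22 + \left(377 + 212\right)\right)} = \frac{1}{424981 + \left(22 + 589\right)} = \frac{1}{424981 + 611} = \frac{1}{425592}$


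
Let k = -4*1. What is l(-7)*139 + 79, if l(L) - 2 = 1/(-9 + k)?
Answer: 4502/13 ≈ 346.31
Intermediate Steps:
k = -4
l(L) = 25/13 (l(L) = 2 + 1/(-9 - 4) = 2 + 1/(-13) = 2 - 1/13 = 25/13)
l(-7)*139 + 79 = (25/13)*139 + 79 = 3475/13 + 79 = 4502/13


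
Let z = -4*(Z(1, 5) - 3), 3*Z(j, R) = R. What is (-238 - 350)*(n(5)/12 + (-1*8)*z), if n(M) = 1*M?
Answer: 24843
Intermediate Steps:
Z(j, R) = R/3
n(M) = M
z = 16/3 (z = -4*((⅓)*5 - 3) = -4*(5/3 - 3) = -4*(-4/3) = 16/3 ≈ 5.3333)
(-238 - 350)*(n(5)/12 + (-1*8)*z) = (-238 - 350)*(5/12 - 1*8*(16/3)) = -588*(5*(1/12) - 8*16/3) = -588*(5/12 - 128/3) = -588*(-169/4) = 24843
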